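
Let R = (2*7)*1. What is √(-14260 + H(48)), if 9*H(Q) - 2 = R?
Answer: 2*I*√32081/3 ≈ 119.41*I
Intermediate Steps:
R = 14 (R = 14*1 = 14)
H(Q) = 16/9 (H(Q) = 2/9 + (⅑)*14 = 2/9 + 14/9 = 16/9)
√(-14260 + H(48)) = √(-14260 + 16/9) = √(-128324/9) = 2*I*√32081/3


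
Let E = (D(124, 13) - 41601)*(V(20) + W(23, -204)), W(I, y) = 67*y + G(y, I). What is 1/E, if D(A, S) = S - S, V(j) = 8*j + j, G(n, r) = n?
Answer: 1/569600892 ≈ 1.7556e-9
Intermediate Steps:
V(j) = 9*j
D(A, S) = 0
W(I, y) = 68*y (W(I, y) = 67*y + y = 68*y)
E = 569600892 (E = (0 - 41601)*(9*20 + 68*(-204)) = -41601*(180 - 13872) = -41601*(-13692) = 569600892)
1/E = 1/569600892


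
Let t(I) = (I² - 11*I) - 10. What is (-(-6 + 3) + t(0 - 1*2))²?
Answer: 361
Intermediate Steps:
t(I) = -10 + I² - 11*I
(-(-6 + 3) + t(0 - 1*2))² = (-(-6 + 3) + (-10 + (0 - 1*2)² - 11*(0 - 1*2)))² = (-1*(-3) + (-10 + (0 - 2)² - 11*(0 - 2)))² = (3 + (-10 + (-2)² - 11*(-2)))² = (3 + (-10 + 4 + 22))² = (3 + 16)² = 19² = 361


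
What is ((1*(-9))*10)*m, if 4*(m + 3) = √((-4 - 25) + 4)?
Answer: 270 - 225*I/2 ≈ 270.0 - 112.5*I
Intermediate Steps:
m = -3 + 5*I/4 (m = -3 + √((-4 - 25) + 4)/4 = -3 + √(-29 + 4)/4 = -3 + √(-25)/4 = -3 + (5*I)/4 = -3 + 5*I/4 ≈ -3.0 + 1.25*I)
((1*(-9))*10)*m = ((1*(-9))*10)*(-3 + 5*I/4) = (-9*10)*(-3 + 5*I/4) = -90*(-3 + 5*I/4) = 270 - 225*I/2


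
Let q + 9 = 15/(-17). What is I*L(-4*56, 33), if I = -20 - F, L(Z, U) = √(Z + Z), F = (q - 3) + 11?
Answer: -2464*I*√7/17 ≈ -383.48*I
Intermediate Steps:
q = -168/17 (q = -9 + 15/(-17) = -9 + 15*(-1/17) = -9 - 15/17 = -168/17 ≈ -9.8824)
F = -32/17 (F = (-168/17 - 3) + 11 = -219/17 + 11 = -32/17 ≈ -1.8824)
L(Z, U) = √2*√Z (L(Z, U) = √(2*Z) = √2*√Z)
I = -308/17 (I = -20 - 1*(-32/17) = -20 + 32/17 = -308/17 ≈ -18.118)
I*L(-4*56, 33) = -308*√2*√(-4*56)/17 = -308*√2*√(-224)/17 = -308*√2*4*I*√14/17 = -2464*I*√7/17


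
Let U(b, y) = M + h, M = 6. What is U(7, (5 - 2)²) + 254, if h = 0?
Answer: 260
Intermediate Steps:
U(b, y) = 6 (U(b, y) = 6 + 0 = 6)
U(7, (5 - 2)²) + 254 = 6 + 254 = 260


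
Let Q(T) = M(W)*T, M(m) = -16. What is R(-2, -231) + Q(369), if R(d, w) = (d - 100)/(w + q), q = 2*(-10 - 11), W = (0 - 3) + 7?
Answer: -537230/91 ≈ -5903.6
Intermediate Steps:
W = 4 (W = -3 + 7 = 4)
q = -42 (q = 2*(-21) = -42)
Q(T) = -16*T
R(d, w) = (-100 + d)/(-42 + w) (R(d, w) = (d - 100)/(w - 42) = (-100 + d)/(-42 + w))
R(-2, -231) + Q(369) = (-100 - 2)/(-42 - 231) - 16*369 = -102/(-273) - 5904 = -1/273*(-102) - 5904 = 34/91 - 5904 = -537230/91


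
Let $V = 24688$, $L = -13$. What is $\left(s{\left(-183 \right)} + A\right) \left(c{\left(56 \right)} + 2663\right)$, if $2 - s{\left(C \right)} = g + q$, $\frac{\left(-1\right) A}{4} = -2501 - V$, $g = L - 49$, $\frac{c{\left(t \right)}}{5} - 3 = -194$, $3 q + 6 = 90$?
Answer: $185816736$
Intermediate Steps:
$q = 28$ ($q = -2 + \frac{1}{3} \cdot 90 = -2 + 30 = 28$)
$c{\left(t \right)} = -955$ ($c{\left(t \right)} = 15 + 5 \left(-194\right) = 15 - 970 = -955$)
$g = -62$ ($g = -13 - 49 = -62$)
$A = 108756$ ($A = - 4 \left(-2501 - 24688\right) = \left(-4\right) \left(-27189\right) = 108756$)
$s{\left(C \right)} = 36$ ($s{\left(C \right)} = 2 - \left(-62 + 28\right) = 2 - -34 = 2 + 34 = 36$)
$\left(s{\left(-183 \right)} + A\right) \left(c{\left(56 \right)} + 2663\right) = \left(36 + 108756\right) \left(-955 + 2663\right) = 108792 \cdot 1708 = 185816736$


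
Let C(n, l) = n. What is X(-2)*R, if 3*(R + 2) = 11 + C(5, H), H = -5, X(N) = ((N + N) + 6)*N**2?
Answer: 80/3 ≈ 26.667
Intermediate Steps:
X(N) = N**2*(6 + 2*N) (X(N) = (2*N + 6)*N**2 = (6 + 2*N)*N**2 = N**2*(6 + 2*N))
R = 10/3 (R = -2 + (11 + 5)/3 = -2 + (1/3)*16 = -2 + 16/3 = 10/3 ≈ 3.3333)
X(-2)*R = (2*(-2)**2*(3 - 2))*(10/3) = (2*4*1)*(10/3) = 8*(10/3) = 80/3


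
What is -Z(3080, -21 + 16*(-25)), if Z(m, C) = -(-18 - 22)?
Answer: -40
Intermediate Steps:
Z(m, C) = 40 (Z(m, C) = -1*(-40) = 40)
-Z(3080, -21 + 16*(-25)) = -1*40 = -40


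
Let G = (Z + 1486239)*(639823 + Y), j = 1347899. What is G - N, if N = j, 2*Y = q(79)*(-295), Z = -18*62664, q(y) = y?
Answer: 450127952069/2 ≈ 2.2506e+11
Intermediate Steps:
Z = -1127952
Y = -23305/2 (Y = (79*(-295))/2 = (½)*(-23305) = -23305/2 ≈ -11653.)
N = 1347899
G = 450130647867/2 (G = (-1127952 + 1486239)*(639823 - 23305/2) = 358287*(1256341/2) = 450130647867/2 ≈ 2.2507e+11)
G - N = 450130647867/2 - 1*1347899 = 450130647867/2 - 1347899 = 450127952069/2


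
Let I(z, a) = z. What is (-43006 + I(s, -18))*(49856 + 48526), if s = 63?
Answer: -4224818226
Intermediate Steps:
(-43006 + I(s, -18))*(49856 + 48526) = (-43006 + 63)*(49856 + 48526) = -42943*98382 = -4224818226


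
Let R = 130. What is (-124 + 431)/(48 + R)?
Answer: 307/178 ≈ 1.7247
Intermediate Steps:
(-124 + 431)/(48 + R) = (-124 + 431)/(48 + 130) = 307/178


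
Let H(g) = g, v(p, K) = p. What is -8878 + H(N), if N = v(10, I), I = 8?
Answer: -8868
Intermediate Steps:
N = 10
-8878 + H(N) = -8878 + 10 = -8868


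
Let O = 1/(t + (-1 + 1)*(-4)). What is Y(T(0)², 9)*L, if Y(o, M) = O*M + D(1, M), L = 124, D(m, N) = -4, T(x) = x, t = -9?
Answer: -620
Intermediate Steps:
O = -⅑ (O = 1/(-9 + (-1 + 1)*(-4)) = 1/(-9 + 0*(-4)) = 1/(-9 + 0) = 1/(-9) = -⅑ ≈ -0.11111)
Y(o, M) = -4 - M/9 (Y(o, M) = -M/9 - 4 = -4 - M/9)
Y(T(0)², 9)*L = (-4 - ⅑*9)*124 = (-4 - 1)*124 = -5*124 = -620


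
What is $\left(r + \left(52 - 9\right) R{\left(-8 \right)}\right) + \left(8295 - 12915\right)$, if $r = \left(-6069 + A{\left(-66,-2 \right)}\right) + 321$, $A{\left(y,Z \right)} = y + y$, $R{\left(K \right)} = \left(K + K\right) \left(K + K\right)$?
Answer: $508$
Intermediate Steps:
$R{\left(K \right)} = 4 K^{2}$ ($R{\left(K \right)} = 2 K 2 K = 4 K^{2}$)
$A{\left(y,Z \right)} = 2 y$
$r = -5880$ ($r = \left(-6069 + 2 \left(-66\right)\right) + 321 = \left(-6069 - 132\right) + 321 = -6201 + 321 = -5880$)
$\left(r + \left(52 - 9\right) R{\left(-8 \right)}\right) + \left(8295 - 12915\right) = \left(-5880 + \left(52 - 9\right) 4 \left(-8\right)^{2}\right) + \left(8295 - 12915\right) = \left(-5880 + 43 \cdot 4 \cdot 64\right) - 4620 = \left(-5880 + 43 \cdot 256\right) - 4620 = \left(-5880 + 11008\right) - 4620 = 5128 - 4620 = 508$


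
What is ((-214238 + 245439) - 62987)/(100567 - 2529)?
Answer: -15893/49019 ≈ -0.32422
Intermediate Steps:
((-214238 + 245439) - 62987)/(100567 - 2529) = (31201 - 62987)/98038 = -31786*1/98038 = -15893/49019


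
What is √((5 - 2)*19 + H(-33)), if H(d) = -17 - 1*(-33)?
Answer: √73 ≈ 8.5440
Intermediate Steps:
H(d) = 16 (H(d) = -17 + 33 = 16)
√((5 - 2)*19 + H(-33)) = √((5 - 2)*19 + 16) = √(3*19 + 16) = √(57 + 16) = √73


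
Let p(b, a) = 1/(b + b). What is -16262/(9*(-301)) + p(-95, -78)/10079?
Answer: 31141889911/5187762090 ≈ 6.0030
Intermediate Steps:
p(b, a) = 1/(2*b)
-16262/(9*(-301)) + p(-95, -78)/10079 = -16262/(9*(-301)) + ((1/2)/(-95))/10079 = -16262/(-2709) + ((1/2)*(-1/95))*(1/10079) = -16262*(-1/2709) - 1/190*1/10079 = 16262/2709 - 1/1915010 = 31141889911/5187762090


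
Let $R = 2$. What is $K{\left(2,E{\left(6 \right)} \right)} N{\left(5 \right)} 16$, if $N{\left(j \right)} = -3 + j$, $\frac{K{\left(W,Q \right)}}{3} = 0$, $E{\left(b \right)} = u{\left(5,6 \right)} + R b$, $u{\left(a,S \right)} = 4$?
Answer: $0$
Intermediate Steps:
$E{\left(b \right)} = 4 + 2 b$
$K{\left(W,Q \right)} = 0$ ($K{\left(W,Q \right)} = 3 \cdot 0 = 0$)
$K{\left(2,E{\left(6 \right)} \right)} N{\left(5 \right)} 16 = 0 \left(-3 + 5\right) 16 = 0 \cdot 2 \cdot 16 = 0 \cdot 16 = 0$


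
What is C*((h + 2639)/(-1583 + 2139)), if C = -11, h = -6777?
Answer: 22759/278 ≈ 81.867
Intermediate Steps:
C*((h + 2639)/(-1583 + 2139)) = -11*(-6777 + 2639)/(-1583 + 2139) = -(-45518)/556 = -11*(-2069/278) = 22759/278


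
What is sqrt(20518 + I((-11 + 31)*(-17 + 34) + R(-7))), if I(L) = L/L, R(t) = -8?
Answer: 17*sqrt(71) ≈ 143.24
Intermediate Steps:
I(L) = 1
sqrt(20518 + I((-11 + 31)*(-17 + 34) + R(-7))) = sqrt(20518 + 1) = sqrt(20519) = 17*sqrt(71)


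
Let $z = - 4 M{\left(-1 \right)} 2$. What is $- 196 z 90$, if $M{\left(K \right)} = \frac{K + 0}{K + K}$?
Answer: $70560$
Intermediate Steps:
$M{\left(K \right)} = \frac{1}{2}$ ($M{\left(K \right)} = \frac{K}{2 K} = K \frac{1}{2 K} = \frac{1}{2}$)
$z = -4$ ($z = \left(-4\right) \frac{1}{2} \cdot 2 = \left(-2\right) 2 = -4$)
$- 196 z 90 = \left(-196\right) \left(-4\right) 90 = 784 \cdot 90 = 70560$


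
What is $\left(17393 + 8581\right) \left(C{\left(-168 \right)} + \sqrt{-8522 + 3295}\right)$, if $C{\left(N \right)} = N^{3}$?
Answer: $-123159149568 + 25974 i \sqrt{5227} \approx -1.2316 \cdot 10^{11} + 1.8779 \cdot 10^{6} i$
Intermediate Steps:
$\left(17393 + 8581\right) \left(C{\left(-168 \right)} + \sqrt{-8522 + 3295}\right) = \left(17393 + 8581\right) \left(\left(-168\right)^{3} + \sqrt{-8522 + 3295}\right) = 25974 \left(-4741632 + \sqrt{-5227}\right) = 25974 \left(-4741632 + i \sqrt{5227}\right) = -123159149568 + 25974 i \sqrt{5227}$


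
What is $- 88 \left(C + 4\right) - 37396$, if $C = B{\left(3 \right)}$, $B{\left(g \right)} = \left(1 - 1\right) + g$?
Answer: $-38012$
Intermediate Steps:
$B{\left(g \right)} = g$ ($B{\left(g \right)} = 0 + g = g$)
$C = 3$
$- 88 \left(C + 4\right) - 37396 = - 88 \left(3 + 4\right) - 37396 = \left(-88\right) 7 - 37396 = -616 - 37396 = -38012$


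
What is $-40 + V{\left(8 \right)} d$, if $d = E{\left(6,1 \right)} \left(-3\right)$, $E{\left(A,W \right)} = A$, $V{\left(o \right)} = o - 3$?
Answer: $-130$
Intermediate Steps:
$V{\left(o \right)} = -3 + o$
$d = -18$ ($d = 6 \left(-3\right) = -18$)
$-40 + V{\left(8 \right)} d = -40 + \left(-3 + 8\right) \left(-18\right) = -40 + 5 \left(-18\right) = -40 - 90 = -130$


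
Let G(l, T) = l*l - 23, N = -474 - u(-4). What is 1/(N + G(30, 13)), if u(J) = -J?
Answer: 1/399 ≈ 0.0025063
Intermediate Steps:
N = -478 (N = -474 - (-1)*(-4) = -474 - 1*4 = -474 - 4 = -478)
G(l, T) = -23 + l² (G(l, T) = l² - 23 = -23 + l²)
1/(N + G(30, 13)) = 1/(-478 + (-23 + 30²)) = 1/(-478 + (-23 + 900)) = 1/(-478 + 877) = 1/399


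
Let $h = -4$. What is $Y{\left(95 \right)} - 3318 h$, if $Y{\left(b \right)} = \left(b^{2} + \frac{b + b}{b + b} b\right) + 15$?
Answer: $22407$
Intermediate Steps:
$Y{\left(b \right)} = 15 + b + b^{2}$ ($Y{\left(b \right)} = \left(b^{2} + \frac{2 b}{2 b} b\right) + 15 = \left(b^{2} + 2 b \frac{1}{2 b} b\right) + 15 = \left(b^{2} + 1 b\right) + 15 = \left(b^{2} + b\right) + 15 = \left(b + b^{2}\right) + 15 = 15 + b + b^{2}$)
$Y{\left(95 \right)} - 3318 h = \left(15 + 95 + 95^{2}\right) - 3318 \left(-4\right) = \left(15 + 95 + 9025\right) - -13272 = 9135 + 13272 = 22407$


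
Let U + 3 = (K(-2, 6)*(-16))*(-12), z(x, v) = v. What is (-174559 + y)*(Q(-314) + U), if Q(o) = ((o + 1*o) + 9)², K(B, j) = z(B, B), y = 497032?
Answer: 123434280102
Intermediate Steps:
K(B, j) = B
U = -387 (U = -3 - 2*(-16)*(-12) = -3 + 32*(-12) = -3 - 384 = -387)
Q(o) = (9 + 2*o)² (Q(o) = ((o + o) + 9)² = (2*o + 9)² = (9 + 2*o)²)
(-174559 + y)*(Q(-314) + U) = (-174559 + 497032)*((9 + 2*(-314))² - 387) = 322473*((9 - 628)² - 387) = 322473*((-619)² - 387) = 322473*(383161 - 387) = 322473*382774 = 123434280102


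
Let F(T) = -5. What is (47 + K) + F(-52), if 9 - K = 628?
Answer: -577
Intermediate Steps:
K = -619 (K = 9 - 1*628 = 9 - 628 = -619)
(47 + K) + F(-52) = (47 - 619) - 5 = -572 - 5 = -577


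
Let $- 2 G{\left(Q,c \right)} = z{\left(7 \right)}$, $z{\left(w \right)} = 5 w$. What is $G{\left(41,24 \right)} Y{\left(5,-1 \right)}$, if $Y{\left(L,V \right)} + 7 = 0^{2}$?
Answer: $\frac{245}{2} \approx 122.5$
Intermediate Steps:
$Y{\left(L,V \right)} = -7$ ($Y{\left(L,V \right)} = -7 + 0^{2} = -7 + 0 = -7$)
$G{\left(Q,c \right)} = - \frac{35}{2}$ ($G{\left(Q,c \right)} = - \frac{5 \cdot 7}{2} = \left(- \frac{1}{2}\right) 35 = - \frac{35}{2}$)
$G{\left(41,24 \right)} Y{\left(5,-1 \right)} = \left(- \frac{35}{2}\right) \left(-7\right) = \frac{245}{2}$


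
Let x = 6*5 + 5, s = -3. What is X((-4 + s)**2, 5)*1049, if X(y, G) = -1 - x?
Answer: -37764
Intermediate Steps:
x = 35 (x = 30 + 5 = 35)
X(y, G) = -36 (X(y, G) = -1 - 1*35 = -1 - 35 = -36)
X((-4 + s)**2, 5)*1049 = -36*1049 = -37764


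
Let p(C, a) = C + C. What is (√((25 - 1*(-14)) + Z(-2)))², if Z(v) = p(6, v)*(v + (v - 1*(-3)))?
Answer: 27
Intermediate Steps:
p(C, a) = 2*C
Z(v) = 36 + 24*v (Z(v) = (2*6)*(v + (v - 1*(-3))) = 12*(v + (v + 3)) = 12*(v + (3 + v)) = 12*(3 + 2*v) = 36 + 24*v)
(√((25 - 1*(-14)) + Z(-2)))² = (√((25 - 1*(-14)) + (36 + 24*(-2))))² = (√((25 + 14) + (36 - 48)))² = (√(39 - 12))² = (√27)² = (3*√3)² = 27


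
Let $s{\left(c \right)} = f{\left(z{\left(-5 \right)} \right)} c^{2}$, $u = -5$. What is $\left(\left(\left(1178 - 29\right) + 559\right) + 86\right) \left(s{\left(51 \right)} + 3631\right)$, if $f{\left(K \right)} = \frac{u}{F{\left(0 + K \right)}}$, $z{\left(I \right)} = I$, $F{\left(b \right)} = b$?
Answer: $11180208$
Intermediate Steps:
$f{\left(K \right)} = - \frac{5}{K}$ ($f{\left(K \right)} = - \frac{5}{0 + K} = - \frac{5}{K}$)
$s{\left(c \right)} = c^{2}$ ($s{\left(c \right)} = - \frac{5}{-5} c^{2} = \left(-5\right) \left(- \frac{1}{5}\right) c^{2} = 1 c^{2} = c^{2}$)
$\left(\left(\left(1178 - 29\right) + 559\right) + 86\right) \left(s{\left(51 \right)} + 3631\right) = \left(\left(\left(1178 - 29\right) + 559\right) + 86\right) \left(51^{2} + 3631\right) = \left(\left(1149 + 559\right) + 86\right) \left(2601 + 3631\right) = \left(1708 + 86\right) 6232 = 1794 \cdot 6232 = 11180208$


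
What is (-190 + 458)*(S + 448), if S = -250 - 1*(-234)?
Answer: 115776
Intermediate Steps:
S = -16 (S = -250 + 234 = -16)
(-190 + 458)*(S + 448) = (-190 + 458)*(-16 + 448) = 268*432 = 115776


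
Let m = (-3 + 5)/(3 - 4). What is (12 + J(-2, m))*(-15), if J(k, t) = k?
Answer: -150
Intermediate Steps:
m = -2 (m = 2/(-1) = 2*(-1) = -2)
(12 + J(-2, m))*(-15) = (12 - 2)*(-15) = 10*(-15) = -150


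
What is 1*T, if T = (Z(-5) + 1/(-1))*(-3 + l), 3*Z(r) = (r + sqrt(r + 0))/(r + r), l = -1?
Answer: 10/3 + 2*I*sqrt(5)/15 ≈ 3.3333 + 0.29814*I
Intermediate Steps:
Z(r) = (r + sqrt(r))/(6*r) (Z(r) = ((r + sqrt(r + 0))/(r + r))/3 = ((r + sqrt(r))/((2*r)))/3 = ((r + sqrt(r))*(1/(2*r)))/3 = ((r + sqrt(r))/(2*r))/3 = (r + sqrt(r))/(6*r))
T = 10/3 + 2*I*sqrt(5)/15 (T = ((1/6 + 1/(6*sqrt(-5))) + 1/(-1))*(-3 - 1) = ((1/6 + (-I*sqrt(5)/5)/6) - 1)*(-4) = ((1/6 - I*sqrt(5)/30) - 1)*(-4) = (-5/6 - I*sqrt(5)/30)*(-4) = 10/3 + 2*I*sqrt(5)/15 ≈ 3.3333 + 0.29814*I)
1*T = 1*(10/3 + 2*I*sqrt(5)/15) = 10/3 + 2*I*sqrt(5)/15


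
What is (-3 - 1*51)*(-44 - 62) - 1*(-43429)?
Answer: 49153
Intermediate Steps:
(-3 - 1*51)*(-44 - 62) - 1*(-43429) = (-3 - 51)*(-106) + 43429 = -54*(-106) + 43429 = 5724 + 43429 = 49153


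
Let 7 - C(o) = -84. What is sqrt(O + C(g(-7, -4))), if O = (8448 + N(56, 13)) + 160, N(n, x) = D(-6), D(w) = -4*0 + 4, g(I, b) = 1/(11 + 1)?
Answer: 3*sqrt(967) ≈ 93.290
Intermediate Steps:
g(I, b) = 1/12
C(o) = 91 (C(o) = 7 - 1*(-84) = 7 + 84 = 91)
D(w) = 4 (D(w) = 0 + 4 = 4)
N(n, x) = 4
O = 8612 (O = (8448 + 4) + 160 = 8452 + 160 = 8612)
sqrt(O + C(g(-7, -4))) = sqrt(8612 + 91) = sqrt(8703) = 3*sqrt(967)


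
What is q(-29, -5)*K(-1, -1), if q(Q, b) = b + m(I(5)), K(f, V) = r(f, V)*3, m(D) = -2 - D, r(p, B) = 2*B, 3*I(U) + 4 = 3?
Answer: 40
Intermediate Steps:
I(U) = -⅓ (I(U) = -4/3 + (⅓)*3 = -4/3 + 1 = -⅓)
K(f, V) = 6*V (K(f, V) = (2*V)*3 = 6*V)
q(Q, b) = -5/3 + b (q(Q, b) = b + (-2 - 1*(-⅓)) = b + (-2 + ⅓) = b - 5/3 = -5/3 + b)
q(-29, -5)*K(-1, -1) = (-5/3 - 5)*(6*(-1)) = -20/3*(-6) = 40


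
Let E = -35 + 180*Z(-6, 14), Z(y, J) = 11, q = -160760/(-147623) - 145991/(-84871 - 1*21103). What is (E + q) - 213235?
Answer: -3305424388154947/15644199802 ≈ -2.1129e+5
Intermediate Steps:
q = 38588009633/15644199802 (q = -160760*(-1/147623) - 145991/(-84871 - 21103) = 160760/147623 - 145991/(-105974) = 160760/147623 - 145991*(-1/105974) = 160760/147623 + 145991/105974 = 38588009633/15644199802 ≈ 2.4666)
E = 1945 (E = -35 + 180*11 = -35 + 1980 = 1945)
(E + q) - 213235 = (1945 + 38588009633/15644199802) - 213235 = 30466556624523/15644199802 - 213235 = -3305424388154947/15644199802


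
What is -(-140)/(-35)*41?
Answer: -164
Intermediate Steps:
-(-140)/(-35)*41 = -(-140)*(-1)/35*41 = -7*4/7*41 = -4*41 = -164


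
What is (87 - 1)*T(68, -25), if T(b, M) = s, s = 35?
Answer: 3010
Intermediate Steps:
T(b, M) = 35
(87 - 1)*T(68, -25) = (87 - 1)*35 = 86*35 = 3010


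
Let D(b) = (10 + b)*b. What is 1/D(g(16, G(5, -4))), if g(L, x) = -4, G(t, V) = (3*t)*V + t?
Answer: -1/24 ≈ -0.041667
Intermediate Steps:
G(t, V) = t + 3*V*t (G(t, V) = 3*V*t + t = t + 3*V*t)
D(b) = b*(10 + b)
1/D(g(16, G(5, -4))) = 1/(-4*(10 - 4)) = 1/(-4*6) = 1/(-24) = -1/24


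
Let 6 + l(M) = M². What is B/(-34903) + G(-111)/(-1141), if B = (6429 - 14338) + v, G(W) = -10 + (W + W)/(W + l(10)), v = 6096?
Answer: 33351805/677013491 ≈ 0.049263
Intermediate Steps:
l(M) = -6 + M²
G(W) = -10 + 2*W/(94 + W) (G(W) = -10 + (W + W)/(W + (-6 + 10²)) = -10 + (2*W)/(W + (-6 + 100)) = -10 + (2*W)/(W + 94) = -10 + (2*W)/(94 + W) = -10 + 2*W/(94 + W))
B = -1813 (B = (6429 - 14338) + 6096 = -7909 + 6096 = -1813)
B/(-34903) + G(-111)/(-1141) = -1813/(-34903) + (4*(-235 - 2*(-111))/(94 - 111))/(-1141) = -1813*(-1/34903) + (4*(-235 + 222)/(-17))*(-1/1141) = 1813/34903 + (4*(-1/17)*(-13))*(-1/1141) = 1813/34903 + (52/17)*(-1/1141) = 1813/34903 - 52/19397 = 33351805/677013491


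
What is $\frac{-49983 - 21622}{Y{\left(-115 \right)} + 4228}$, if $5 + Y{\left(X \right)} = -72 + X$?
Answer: $- \frac{71605}{4036} \approx -17.742$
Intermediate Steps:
$Y{\left(X \right)} = -77 + X$ ($Y{\left(X \right)} = -5 + \left(-72 + X\right) = -77 + X$)
$\frac{-49983 - 21622}{Y{\left(-115 \right)} + 4228} = \frac{-49983 - 21622}{\left(-77 - 115\right) + 4228} = - \frac{71605}{-192 + 4228} = - \frac{71605}{4036}$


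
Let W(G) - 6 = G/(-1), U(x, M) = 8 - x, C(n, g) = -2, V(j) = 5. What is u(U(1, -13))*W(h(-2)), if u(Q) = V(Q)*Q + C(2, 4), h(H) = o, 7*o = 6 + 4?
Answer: 1056/7 ≈ 150.86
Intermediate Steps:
o = 10/7 (o = (6 + 4)/7 = (⅐)*10 = 10/7 ≈ 1.4286)
h(H) = 10/7
W(G) = 6 - G (W(G) = 6 + G/(-1) = 6 + G*(-1) = 6 - G)
u(Q) = -2 + 5*Q (u(Q) = 5*Q - 2 = -2 + 5*Q)
u(U(1, -13))*W(h(-2)) = (-2 + 5*(8 - 1*1))*(6 - 1*10/7) = (-2 + 5*(8 - 1))*(6 - 10/7) = (-2 + 5*7)*(32/7) = (-2 + 35)*(32/7) = 33*(32/7) = 1056/7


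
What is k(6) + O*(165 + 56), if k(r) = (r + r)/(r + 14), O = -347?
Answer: -383432/5 ≈ -76686.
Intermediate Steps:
k(r) = 2*r/(14 + r) (k(r) = (2*r)/(14 + r) = 2*r/(14 + r))
k(6) + O*(165 + 56) = 2*6/(14 + 6) - 347*(165 + 56) = 2*6/20 - 347*221 = 2*6*(1/20) - 76687 = ⅗ - 76687 = -383432/5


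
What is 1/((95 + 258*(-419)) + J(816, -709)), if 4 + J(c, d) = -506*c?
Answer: -1/520907 ≈ -1.9197e-6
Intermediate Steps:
J(c, d) = -4 - 506*c
1/((95 + 258*(-419)) + J(816, -709)) = 1/((95 + 258*(-419)) + (-4 - 506*816)) = 1/((95 - 108102) + (-4 - 412896)) = 1/(-108007 - 412900) = 1/(-520907) = -1/520907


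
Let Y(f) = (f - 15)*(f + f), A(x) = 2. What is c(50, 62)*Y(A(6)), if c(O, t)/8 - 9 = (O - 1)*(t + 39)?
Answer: -2062528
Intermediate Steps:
c(O, t) = 72 + 8*(-1 + O)*(39 + t) (c(O, t) = 72 + 8*((O - 1)*(t + 39)) = 72 + 8*((-1 + O)*(39 + t)) = 72 + 8*(-1 + O)*(39 + t))
Y(f) = 2*f*(-15 + f) (Y(f) = (-15 + f)*(2*f) = 2*f*(-15 + f))
c(50, 62)*Y(A(6)) = (-240 - 8*62 + 312*50 + 8*50*62)*(2*2*(-15 + 2)) = (-240 - 496 + 15600 + 24800)*(2*2*(-13)) = 39664*(-52) = -2062528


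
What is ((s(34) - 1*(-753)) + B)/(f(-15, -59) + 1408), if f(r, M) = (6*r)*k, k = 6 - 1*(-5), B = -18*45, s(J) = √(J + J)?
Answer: -3/22 + √17/209 ≈ -0.11664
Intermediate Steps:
s(J) = √2*√J (s(J) = √(2*J) = √2*√J)
B = -810
k = 11 (k = 6 + 5 = 11)
f(r, M) = 66*r (f(r, M) = (6*r)*11 = 66*r)
((s(34) - 1*(-753)) + B)/(f(-15, -59) + 1408) = ((√2*√34 - 1*(-753)) - 810)/(66*(-15) + 1408) = ((2*√17 + 753) - 810)/(-990 + 1408) = ((753 + 2*√17) - 810)/418 = (-57 + 2*√17)*(1/418) = -3/22 + √17/209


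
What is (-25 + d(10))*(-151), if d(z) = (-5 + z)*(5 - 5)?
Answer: 3775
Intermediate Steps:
d(z) = 0 (d(z) = (-5 + z)*0 = 0)
(-25 + d(10))*(-151) = (-25 + 0)*(-151) = -25*(-151) = 3775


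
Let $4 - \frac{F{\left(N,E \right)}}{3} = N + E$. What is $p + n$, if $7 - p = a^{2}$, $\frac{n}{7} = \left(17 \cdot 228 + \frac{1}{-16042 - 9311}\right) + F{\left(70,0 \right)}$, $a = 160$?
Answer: $\frac{3879002}{25353} \approx 153.0$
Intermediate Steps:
$F{\left(N,E \right)} = 12 - 3 E - 3 N$ ($F{\left(N,E \right)} = 12 - 3 \left(N + E\right) = 12 - 3 \left(E + N\right) = 12 - \left(3 E + 3 N\right) = 12 - 3 E - 3 N$)
$n = \frac{652738331}{25353}$ ($n = 7 \left(\left(17 \cdot 228 + \frac{1}{-16042 - 9311}\right) - 198\right) = 7 \left(\left(3876 + \frac{1}{-25353}\right) + \left(12 + 0 - 210\right)\right) = 7 \left(\left(3876 - \frac{1}{25353}\right) - 198\right) = 7 \left(\frac{98268227}{25353} - 198\right) = 7 \cdot \frac{93248333}{25353} = \frac{652738331}{25353} \approx 25746.0$)
$p = -25593$ ($p = 7 - 160^{2} = 7 - 25600 = -25593$)
$p + n = -25593 + \frac{652738331}{25353} = \frac{3879002}{25353}$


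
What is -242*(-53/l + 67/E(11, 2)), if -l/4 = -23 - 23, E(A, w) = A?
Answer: -129195/92 ≈ -1404.3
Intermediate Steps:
l = 184 (l = -4*(-23 - 23) = -4*(-46) = 184)
-242*(-53/l + 67/E(11, 2)) = -242*(-53/184 + 67/11) = -242*11745/2024 = -129195/92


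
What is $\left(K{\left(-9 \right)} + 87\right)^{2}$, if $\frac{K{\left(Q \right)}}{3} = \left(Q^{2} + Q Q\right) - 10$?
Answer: $294849$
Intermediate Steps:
$K{\left(Q \right)} = -30 + 6 Q^{2}$ ($K{\left(Q \right)} = 3 \left(\left(Q^{2} + Q Q\right) - 10\right) = 3 \left(\left(Q^{2} + Q^{2}\right) - 10\right) = 3 \left(2 Q^{2} - 10\right) = 3 \left(-10 + 2 Q^{2}\right) = -30 + 6 Q^{2}$)
$\left(K{\left(-9 \right)} + 87\right)^{2} = \left(\left(-30 + 6 \left(-9\right)^{2}\right) + 87\right)^{2} = \left(\left(-30 + 6 \cdot 81\right) + 87\right)^{2} = \left(\left(-30 + 486\right) + 87\right)^{2} = \left(456 + 87\right)^{2} = 543^{2} = 294849$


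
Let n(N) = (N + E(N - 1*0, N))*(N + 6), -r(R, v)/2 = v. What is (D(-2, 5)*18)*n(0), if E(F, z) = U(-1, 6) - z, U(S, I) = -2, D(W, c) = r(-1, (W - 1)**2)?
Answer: 3888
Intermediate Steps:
r(R, v) = -2*v
D(W, c) = -2*(-1 + W)**2 (D(W, c) = -2*(W - 1)**2 = -2*(-1 + W)**2)
E(F, z) = -2 - z
n(N) = -12 - 2*N (n(N) = (N + (-2 - N))*(N + 6) = -2*(6 + N) = -12 - 2*N)
(D(-2, 5)*18)*n(0) = (-2*(-1 - 2)**2*18)*(-12 - 2*0) = (-2*(-3)**2*18)*(-12 + 0) = (-2*9*18)*(-12) = -18*18*(-12) = -324*(-12) = 3888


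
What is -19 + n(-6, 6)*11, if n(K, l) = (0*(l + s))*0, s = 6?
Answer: -19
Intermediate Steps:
n(K, l) = 0 (n(K, l) = (0*(l + 6))*0 = (0*(6 + l))*0 = 0*0 = 0)
-19 + n(-6, 6)*11 = -19 + 0*11 = -19 + 0 = -19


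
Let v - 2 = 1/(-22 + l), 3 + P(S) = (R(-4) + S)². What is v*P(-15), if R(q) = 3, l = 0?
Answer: 6063/22 ≈ 275.59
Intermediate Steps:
P(S) = -3 + (3 + S)²
v = 43/22 (v = 2 + 1/(-22 + 0) = 2 + 1/(-22) = 2 - 1/22 = 43/22 ≈ 1.9545)
v*P(-15) = 43*(-3 + (3 - 15)²)/22 = 43*(-3 + (-12)²)/22 = 43*(-3 + 144)/22 = (43/22)*141 = 6063/22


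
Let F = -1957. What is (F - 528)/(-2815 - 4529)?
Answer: 2485/7344 ≈ 0.33837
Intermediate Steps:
(F - 528)/(-2815 - 4529) = (-1957 - 528)/(-2815 - 4529) = -2485/(-7344) = -2485*(-1/7344) = 2485/7344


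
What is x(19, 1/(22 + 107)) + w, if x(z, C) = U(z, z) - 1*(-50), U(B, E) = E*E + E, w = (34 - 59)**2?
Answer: 1055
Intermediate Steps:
w = 625 (w = (-25)**2 = 625)
U(B, E) = E + E**2 (U(B, E) = E**2 + E = E + E**2)
x(z, C) = 50 + z*(1 + z) (x(z, C) = z*(1 + z) - 1*(-50) = z*(1 + z) + 50 = 50 + z*(1 + z))
x(19, 1/(22 + 107)) + w = (50 + 19*(1 + 19)) + 625 = (50 + 19*20) + 625 = (50 + 380) + 625 = 430 + 625 = 1055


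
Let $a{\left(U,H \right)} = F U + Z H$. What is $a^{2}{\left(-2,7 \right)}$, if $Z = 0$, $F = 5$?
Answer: $100$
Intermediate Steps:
$a{\left(U,H \right)} = 5 U$ ($a{\left(U,H \right)} = 5 U + 0 H = 5 U + 0 = 5 U$)
$a^{2}{\left(-2,7 \right)} = \left(5 \left(-2\right)\right)^{2} = \left(-10\right)^{2} = 100$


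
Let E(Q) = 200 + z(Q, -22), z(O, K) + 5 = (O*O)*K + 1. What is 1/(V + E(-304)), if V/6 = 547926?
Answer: 1/1254600 ≈ 7.9707e-7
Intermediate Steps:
V = 3287556 (V = 6*547926 = 3287556)
z(O, K) = -4 + K*O**2 (z(O, K) = -5 + ((O*O)*K + 1) = -5 + (O**2*K + 1) = -5 + (K*O**2 + 1) = -5 + (1 + K*O**2) = -4 + K*O**2)
E(Q) = 196 - 22*Q**2 (E(Q) = 200 + (-4 - 22*Q**2) = 196 - 22*Q**2)
1/(V + E(-304)) = 1/(3287556 + (196 - 22*(-304)**2)) = 1/(3287556 + (196 - 22*92416)) = 1/(3287556 + (196 - 2033152)) = 1/(3287556 - 2032956) = 1/1254600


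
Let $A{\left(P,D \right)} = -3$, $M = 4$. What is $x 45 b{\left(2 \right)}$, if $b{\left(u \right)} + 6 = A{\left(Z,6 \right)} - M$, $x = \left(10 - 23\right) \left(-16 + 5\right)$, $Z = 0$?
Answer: $-83655$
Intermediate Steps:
$x = 143$ ($x = \left(-13\right) \left(-11\right) = 143$)
$b{\left(u \right)} = -13$ ($b{\left(u \right)} = -6 - 7 = -13$)
$x 45 b{\left(2 \right)} = 143 \cdot 45 \left(-13\right) = 6435 \left(-13\right) = -83655$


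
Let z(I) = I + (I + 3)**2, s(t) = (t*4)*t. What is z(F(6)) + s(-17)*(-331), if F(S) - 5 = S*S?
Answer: -380659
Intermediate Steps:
s(t) = 4*t**2 (s(t) = (4*t)*t = 4*t**2)
F(S) = 5 + S**2 (F(S) = 5 + S*S = 5 + S**2)
z(I) = I + (3 + I)**2
z(F(6)) + s(-17)*(-331) = ((5 + 6**2) + (3 + (5 + 6**2))**2) + (4*(-17)**2)*(-331) = ((5 + 36) + (3 + (5 + 36))**2) + (4*289)*(-331) = (41 + (3 + 41)**2) + 1156*(-331) = (41 + 44**2) - 382636 = (41 + 1936) - 382636 = 1977 - 382636 = -380659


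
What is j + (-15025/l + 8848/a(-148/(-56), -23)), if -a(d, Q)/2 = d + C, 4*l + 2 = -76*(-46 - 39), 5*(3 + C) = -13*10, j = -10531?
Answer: -12358794137/1191501 ≈ -10372.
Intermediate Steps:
C = -29 (C = -3 + (-13*10)/5 = -3 + (1/5)*(-130) = -3 - 26 = -29)
l = 3229/2 (l = -1/2 + (-76*(-46 - 39))/4 = -1/2 + (-76*(-85))/4 = -1/2 + (1/4)*6460 = -1/2 + 1615 = 3229/2 ≈ 1614.5)
a(d, Q) = 58 - 2*d (a(d, Q) = -2*(d - 29) = -2*(-29 + d) = 58 - 2*d)
j + (-15025/l + 8848/a(-148/(-56), -23)) = -10531 + (-15025/3229/2 + 8848/(58 - (-296)/(-56))) = -10531 + (-15025*2/3229 + 8848/(58 - (-296)*(-1)/56)) = -10531 + (-30050/3229 + 8848/(58 - 2*37/14)) = -10531 + (-30050/3229 + 8848/(58 - 37/7)) = -10531 + (-30050/3229 + 8848/(369/7)) = -10531 + (-30050/3229 + 8848*(7/369)) = -10531 + (-30050/3229 + 61936/369) = -10531 + 188902894/1191501 = -12358794137/1191501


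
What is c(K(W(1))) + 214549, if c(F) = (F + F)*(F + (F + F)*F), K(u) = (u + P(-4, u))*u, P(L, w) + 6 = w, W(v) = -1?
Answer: 216725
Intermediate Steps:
P(L, w) = -6 + w
K(u) = u*(-6 + 2*u) (K(u) = (u + (-6 + u))*u = (-6 + 2*u)*u = u*(-6 + 2*u))
c(F) = 2*F*(F + 2*F²) (c(F) = (2*F)*(F + (2*F)*F) = (2*F)*(F + 2*F²) = 2*F*(F + 2*F²))
c(K(W(1))) + 214549 = (2*(-1)*(-3 - 1))²*(2 + 4*(2*(-1)*(-3 - 1))) + 214549 = (2*(-1)*(-4))²*(2 + 4*(2*(-1)*(-4))) + 214549 = 8²*(2 + 4*8) + 214549 = 64*(2 + 32) + 214549 = 64*34 + 214549 = 2176 + 214549 = 216725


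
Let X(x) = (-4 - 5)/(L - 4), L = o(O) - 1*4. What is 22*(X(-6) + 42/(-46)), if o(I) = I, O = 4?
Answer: 1353/46 ≈ 29.413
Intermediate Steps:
L = 0 (L = 4 - 1*4 = 4 - 4 = 0)
X(x) = 9/4 (X(x) = (-4 - 5)/(0 - 4) = -9/(-4) = -9*(-¼) = 9/4)
22*(X(-6) + 42/(-46)) = 22*(9/4 + 42/(-46)) = 22*(9/4 + 42*(-1/46)) = 22*(9/4 - 21/23) = 22*(123/92) = 1353/46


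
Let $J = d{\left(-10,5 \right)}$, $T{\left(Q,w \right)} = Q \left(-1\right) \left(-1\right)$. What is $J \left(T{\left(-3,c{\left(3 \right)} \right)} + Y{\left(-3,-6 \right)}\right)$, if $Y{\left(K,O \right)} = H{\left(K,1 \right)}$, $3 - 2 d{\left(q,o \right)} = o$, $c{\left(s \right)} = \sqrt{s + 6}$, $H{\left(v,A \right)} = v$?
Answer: $6$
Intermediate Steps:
$c{\left(s \right)} = \sqrt{6 + s}$
$d{\left(q,o \right)} = \frac{3}{2} - \frac{o}{2}$
$T{\left(Q,w \right)} = Q$ ($T{\left(Q,w \right)} = - Q \left(-1\right) = Q$)
$J = -1$ ($J = \frac{3}{2} - \frac{5}{2} = -1$)
$Y{\left(K,O \right)} = K$
$J \left(T{\left(-3,c{\left(3 \right)} \right)} + Y{\left(-3,-6 \right)}\right) = - (-3 - 3) = \left(-1\right) \left(-6\right) = 6$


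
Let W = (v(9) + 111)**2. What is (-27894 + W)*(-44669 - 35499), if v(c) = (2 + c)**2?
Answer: -2078756240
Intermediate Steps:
W = 53824 (W = ((2 + 9)**2 + 111)**2 = (11**2 + 111)**2 = (121 + 111)**2 = 232**2 = 53824)
(-27894 + W)*(-44669 - 35499) = (-27894 + 53824)*(-44669 - 35499) = 25930*(-80168) = -2078756240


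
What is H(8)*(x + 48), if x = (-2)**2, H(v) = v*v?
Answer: 3328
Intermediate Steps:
H(v) = v**2
x = 4
H(8)*(x + 48) = 8**2*(4 + 48) = 64*52 = 3328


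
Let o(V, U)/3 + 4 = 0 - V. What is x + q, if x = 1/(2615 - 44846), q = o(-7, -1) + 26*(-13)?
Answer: -13894000/42231 ≈ -329.00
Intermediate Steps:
o(V, U) = -12 - 3*V (o(V, U) = -12 + 3*(0 - V) = -12 + 3*(-V) = -12 - 3*V)
q = -329 (q = (-12 - 3*(-7)) + 26*(-13) = (-12 + 21) - 338 = 9 - 338 = -329)
x = -1/42231 (x = 1/(-42231) = -1/42231 ≈ -2.3679e-5)
x + q = -1/42231 - 329 = -13894000/42231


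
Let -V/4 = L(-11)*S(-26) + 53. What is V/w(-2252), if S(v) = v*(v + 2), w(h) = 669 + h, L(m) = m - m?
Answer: 212/1583 ≈ 0.13392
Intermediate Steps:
L(m) = 0
S(v) = v*(2 + v)
V = -212 (V = -4*(0*(-26*(2 - 26)) + 53) = -4*(0*(-26*(-24)) + 53) = -4*(0*624 + 53) = -4*(0 + 53) = -4*53 = -212)
V/w(-2252) = -212/(669 - 2252) = -212/(-1583) = -212*(-1/1583) = 212/1583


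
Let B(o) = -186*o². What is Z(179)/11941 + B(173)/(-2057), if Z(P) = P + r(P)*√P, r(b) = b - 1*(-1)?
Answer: 66473455357/24562637 + 180*√179/11941 ≈ 2706.5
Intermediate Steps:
r(b) = 1 + b (r(b) = b + 1 = 1 + b)
Z(P) = P + √P*(1 + P) (Z(P) = P + (1 + P)*√P = P + √P*(1 + P))
Z(179)/11941 + B(173)/(-2057) = (179 + √179*(1 + 179))/11941 - 186*173²/(-2057) = (179 + √179*180)*(1/11941) - 186*29929*(-1/2057) = (179 + 180*√179)*(1/11941) - 5566794*(-1/2057) = (179/11941 + 180*√179/11941) + 5566794/2057 = 66473455357/24562637 + 180*√179/11941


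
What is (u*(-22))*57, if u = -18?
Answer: 22572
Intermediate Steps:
(u*(-22))*57 = -18*(-22)*57 = 396*57 = 22572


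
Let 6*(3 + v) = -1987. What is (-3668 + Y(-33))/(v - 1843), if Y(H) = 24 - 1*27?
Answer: 22026/13063 ≈ 1.6861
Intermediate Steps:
v = -2005/6 (v = -3 + (⅙)*(-1987) = -3 - 1987/6 = -2005/6 ≈ -334.17)
Y(H) = -3 (Y(H) = 24 - 27 = -3)
(-3668 + Y(-33))/(v - 1843) = (-3668 - 3)/(-2005/6 - 1843) = -3671/(-13063/6) = -3671*(-6/13063) = 22026/13063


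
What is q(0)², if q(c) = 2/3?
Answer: 4/9 ≈ 0.44444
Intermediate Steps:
q(c) = ⅔ (q(c) = 2*(⅓) = ⅔)
q(0)² = (⅔)² = 4/9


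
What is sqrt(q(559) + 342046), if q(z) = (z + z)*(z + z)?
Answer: sqrt(1591970) ≈ 1261.7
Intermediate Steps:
q(z) = 4*z**2 (q(z) = (2*z)*(2*z) = 4*z**2)
sqrt(q(559) + 342046) = sqrt(4*559**2 + 342046) = sqrt(4*312481 + 342046) = sqrt(1249924 + 342046) = sqrt(1591970)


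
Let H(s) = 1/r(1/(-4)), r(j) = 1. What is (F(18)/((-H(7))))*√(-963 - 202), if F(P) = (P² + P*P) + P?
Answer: -666*I*√1165 ≈ -22732.0*I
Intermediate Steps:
F(P) = P + 2*P² (F(P) = (P² + P²) + P = 2*P² + P = P + 2*P²)
H(s) = 1 (H(s) = 1/1 = 1)
(F(18)/((-H(7))))*√(-963 - 202) = ((18*(1 + 2*18))/((-1*1)))*√(-963 - 202) = ((18*(1 + 36))/(-1))*√(-1165) = ((18*37)*(-1))*(I*√1165) = (666*(-1))*(I*√1165) = -666*I*√1165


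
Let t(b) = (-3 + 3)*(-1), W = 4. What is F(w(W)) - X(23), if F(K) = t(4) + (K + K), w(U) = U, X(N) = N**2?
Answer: -521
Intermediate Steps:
t(b) = 0 (t(b) = 0*(-1) = 0)
F(K) = 2*K (F(K) = 0 + (K + K) = 0 + 2*K = 2*K)
F(w(W)) - X(23) = 2*4 - 1*23**2 = 8 - 1*529 = 8 - 529 = -521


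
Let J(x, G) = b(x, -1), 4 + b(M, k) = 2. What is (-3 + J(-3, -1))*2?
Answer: -10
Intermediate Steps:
b(M, k) = -2 (b(M, k) = -4 + 2 = -2)
J(x, G) = -2
(-3 + J(-3, -1))*2 = (-3 - 2)*2 = -5*2 = -10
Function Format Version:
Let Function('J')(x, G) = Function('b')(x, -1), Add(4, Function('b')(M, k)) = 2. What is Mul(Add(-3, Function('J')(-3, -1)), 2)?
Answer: -10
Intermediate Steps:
Function('b')(M, k) = -2 (Function('b')(M, k) = Add(-4, 2) = -2)
Function('J')(x, G) = -2
Mul(Add(-3, Function('J')(-3, -1)), 2) = Mul(Add(-3, -2), 2) = Mul(-5, 2) = -10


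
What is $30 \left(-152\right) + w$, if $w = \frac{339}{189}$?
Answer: $- \frac{287167}{63} \approx -4558.2$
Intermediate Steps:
$w = \frac{113}{63}$ ($w = 339 \cdot \frac{1}{189} = \frac{113}{63} \approx 1.7937$)
$30 \left(-152\right) + w = 30 \left(-152\right) + \frac{113}{63} = -4560 + \frac{113}{63} = - \frac{287167}{63}$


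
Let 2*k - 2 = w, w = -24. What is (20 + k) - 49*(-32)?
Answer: 1577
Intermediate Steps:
k = -11 (k = 1 + (½)*(-24) = 1 - 12 = -11)
(20 + k) - 49*(-32) = (20 - 11) - 49*(-32) = 9 + 1568 = 1577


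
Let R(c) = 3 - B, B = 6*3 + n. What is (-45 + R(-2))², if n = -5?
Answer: 3025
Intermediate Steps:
B = 13 (B = 6*3 - 5 = 18 - 5 = 13)
R(c) = -10 (R(c) = 3 - 1*13 = 3 - 13 = -10)
(-45 + R(-2))² = (-45 - 10)² = (-55)² = 3025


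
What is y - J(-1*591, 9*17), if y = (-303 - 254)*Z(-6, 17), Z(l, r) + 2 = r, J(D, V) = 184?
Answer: -8539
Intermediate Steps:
Z(l, r) = -2 + r
y = -8355 (y = (-303 - 254)*(-2 + 17) = -557*15 = -8355)
y - J(-1*591, 9*17) = -8355 - 1*184 = -8355 - 184 = -8539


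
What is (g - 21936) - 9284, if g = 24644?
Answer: -6576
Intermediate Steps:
(g - 21936) - 9284 = (24644 - 21936) - 9284 = 2708 - 9284 = -6576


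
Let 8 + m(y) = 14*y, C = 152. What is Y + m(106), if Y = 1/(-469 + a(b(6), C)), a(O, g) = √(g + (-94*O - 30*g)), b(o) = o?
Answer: 332000639/224933 - 2*I*√1243/224933 ≈ 1476.0 - 0.00031348*I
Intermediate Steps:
a(O, g) = √(-94*O - 29*g)
m(y) = -8 + 14*y
Y = 1/(-469 + 2*I*√1243) (Y = 1/(-469 + √(-94*6 - 29*152)) = 1/(-469 + √(-564 - 4408)) = 1/(-469 + √(-4972)) = 1/(-469 + 2*I*√1243) ≈ -0.0020851 - 0.00031348*I)
Y + m(106) = (-469/224933 - 2*I*√1243/224933) + (-8 + 14*106) = (-469/224933 - 2*I*√1243/224933) + (-8 + 1484) = (-469/224933 - 2*I*√1243/224933) + 1476 = 332000639/224933 - 2*I*√1243/224933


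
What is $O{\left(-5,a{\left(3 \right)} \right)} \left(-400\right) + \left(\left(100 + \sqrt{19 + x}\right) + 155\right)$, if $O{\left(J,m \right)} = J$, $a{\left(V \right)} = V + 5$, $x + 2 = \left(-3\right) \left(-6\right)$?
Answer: $2255 + \sqrt{35} \approx 2260.9$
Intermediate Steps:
$x = 16$ ($x = -2 - -18 = -2 + 18 = 16$)
$a{\left(V \right)} = 5 + V$
$O{\left(-5,a{\left(3 \right)} \right)} \left(-400\right) + \left(\left(100 + \sqrt{19 + x}\right) + 155\right) = \left(-5\right) \left(-400\right) + \left(\left(100 + \sqrt{19 + 16}\right) + 155\right) = 2000 + \left(\left(100 + \sqrt{35}\right) + 155\right) = 2000 + \left(255 + \sqrt{35}\right) = 2255 + \sqrt{35}$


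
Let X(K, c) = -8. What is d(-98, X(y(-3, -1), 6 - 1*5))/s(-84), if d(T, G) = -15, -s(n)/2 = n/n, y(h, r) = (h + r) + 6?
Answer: 15/2 ≈ 7.5000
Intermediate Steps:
y(h, r) = 6 + h + r
s(n) = -2 (s(n) = -2*n/n = -2*1 = -2)
d(-98, X(y(-3, -1), 6 - 1*5))/s(-84) = -15/(-2) = -15*(-½) = 15/2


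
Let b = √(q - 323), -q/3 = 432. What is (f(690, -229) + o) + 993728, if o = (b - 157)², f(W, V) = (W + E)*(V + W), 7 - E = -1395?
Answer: 1981170 - 314*I*√1619 ≈ 1.9812e+6 - 12634.0*I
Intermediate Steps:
E = 1402 (E = 7 - 1*(-1395) = 7 + 1395 = 1402)
q = -1296 (q = -3*432 = -1296)
b = I*√1619 (b = √(-1296 - 323) = √(-1619) = I*√1619 ≈ 40.237*I)
f(W, V) = (1402 + W)*(V + W) (f(W, V) = (W + 1402)*(V + W) = (1402 + W)*(V + W))
o = (-157 + I*√1619)² (o = (I*√1619 - 157)² = (-157 + I*√1619)² ≈ 23030.0 - 12634.0*I)
(f(690, -229) + o) + 993728 = ((690² + 1402*(-229) + 1402*690 - 229*690) + (157 - I*√1619)²) + 993728 = ((476100 - 321058 + 967380 - 158010) + (157 - I*√1619)²) + 993728 = (964412 + (157 - I*√1619)²) + 993728 = 1958140 + (157 - I*√1619)²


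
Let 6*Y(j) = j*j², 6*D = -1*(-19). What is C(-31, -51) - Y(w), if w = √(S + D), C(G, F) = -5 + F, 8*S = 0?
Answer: -56 - 19*√114/216 ≈ -56.939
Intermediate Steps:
S = 0 (S = (⅛)*0 = 0)
D = 19/6 (D = (-1*(-19))/6 = (⅙)*19 = 19/6 ≈ 3.1667)
w = √114/6 (w = √(0 + 19/6) = √(19/6) = √114/6 ≈ 1.7795)
Y(j) = j³/6 (Y(j) = (j*j²)/6 = j³/6)
C(-31, -51) - Y(w) = (-5 - 51) - (√114/6)³/6 = -56 - 19*√114/36/6 = -56 - 19*√114/216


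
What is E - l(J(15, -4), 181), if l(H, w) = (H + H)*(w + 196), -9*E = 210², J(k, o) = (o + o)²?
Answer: -53156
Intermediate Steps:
J(k, o) = 4*o² (J(k, o) = (2*o)² = 4*o²)
E = -4900 (E = -⅑*210² = -⅑*44100 = -4900)
l(H, w) = 2*H*(196 + w) (l(H, w) = (2*H)*(196 + w) = 2*H*(196 + w))
E - l(J(15, -4), 181) = -4900 - 2*4*(-4)²*(196 + 181) = -4900 - 2*4*16*377 = -4900 - 2*64*377 = -4900 - 1*48256 = -4900 - 48256 = -53156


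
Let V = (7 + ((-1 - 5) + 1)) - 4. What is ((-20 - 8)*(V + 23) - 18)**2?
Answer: 367236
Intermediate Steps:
V = -2 (V = (7 + (-6 + 1)) - 4 = (7 - 5) - 4 = 2 - 4 = -2)
((-20 - 8)*(V + 23) - 18)**2 = ((-20 - 8)*(-2 + 23) - 18)**2 = (-28*21 - 18)**2 = (-588 - 18)**2 = (-606)**2 = 367236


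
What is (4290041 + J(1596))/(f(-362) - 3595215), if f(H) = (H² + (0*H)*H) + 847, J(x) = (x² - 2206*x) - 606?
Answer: -3315875/3463324 ≈ -0.95743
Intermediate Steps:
J(x) = -606 + x² - 2206*x
f(H) = 847 + H² (f(H) = (H² + 0*H) + 847 = (H² + 0) + 847 = H² + 847 = 847 + H²)
(4290041 + J(1596))/(f(-362) - 3595215) = (4290041 + (-606 + 1596² - 2206*1596))/((847 + (-362)²) - 3595215) = (4290041 + (-606 + 2547216 - 3520776))/((847 + 131044) - 3595215) = (4290041 - 974166)/(131891 - 3595215) = 3315875/(-3463324) = 3315875*(-1/3463324) = -3315875/3463324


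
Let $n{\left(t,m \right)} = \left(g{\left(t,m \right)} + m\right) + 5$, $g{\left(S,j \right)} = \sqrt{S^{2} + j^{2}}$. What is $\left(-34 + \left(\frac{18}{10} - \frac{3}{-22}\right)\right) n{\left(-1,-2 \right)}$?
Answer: $- \frac{10581}{110} - \frac{3527 \sqrt{5}}{110} \approx -167.89$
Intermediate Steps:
$n{\left(t,m \right)} = 5 + m + \sqrt{m^{2} + t^{2}}$ ($n{\left(t,m \right)} = \left(\sqrt{t^{2} + m^{2}} + m\right) + 5 = \left(\sqrt{m^{2} + t^{2}} + m\right) + 5 = \left(m + \sqrt{m^{2} + t^{2}}\right) + 5 = 5 + m + \sqrt{m^{2} + t^{2}}$)
$\left(-34 + \left(\frac{18}{10} - \frac{3}{-22}\right)\right) n{\left(-1,-2 \right)} = \left(-34 + \left(\frac{18}{10} - \frac{3}{-22}\right)\right) \left(5 - 2 + \sqrt{\left(-2\right)^{2} + \left(-1\right)^{2}}\right) = \left(-34 + \left(18 \cdot \frac{1}{10} - - \frac{3}{22}\right)\right) \left(5 - 2 + \sqrt{4 + 1}\right) = \left(-34 + \left(\frac{9}{5} + \frac{3}{22}\right)\right) \left(5 - 2 + \sqrt{5}\right) = \left(-34 + \frac{213}{110}\right) \left(3 + \sqrt{5}\right) = - \frac{3527 \left(3 + \sqrt{5}\right)}{110} = - \frac{10581}{110} - \frac{3527 \sqrt{5}}{110}$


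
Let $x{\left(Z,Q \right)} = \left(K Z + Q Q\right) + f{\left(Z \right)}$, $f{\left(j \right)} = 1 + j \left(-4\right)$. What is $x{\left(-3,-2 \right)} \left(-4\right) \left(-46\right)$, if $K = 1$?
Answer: $2576$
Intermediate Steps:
$f{\left(j \right)} = 1 - 4 j$
$x{\left(Z,Q \right)} = 1 + Q^{2} - 3 Z$ ($x{\left(Z,Q \right)} = \left(1 Z + Q Q\right) - \left(-1 + 4 Z\right) = \left(Z + Q^{2}\right) - \left(-1 + 4 Z\right) = 1 + Q^{2} - 3 Z$)
$x{\left(-3,-2 \right)} \left(-4\right) \left(-46\right) = \left(1 + \left(-2\right)^{2} - -9\right) \left(-4\right) \left(-46\right) = \left(1 + 4 + 9\right) \left(-4\right) \left(-46\right) = 14 \left(-4\right) \left(-46\right) = \left(-56\right) \left(-46\right) = 2576$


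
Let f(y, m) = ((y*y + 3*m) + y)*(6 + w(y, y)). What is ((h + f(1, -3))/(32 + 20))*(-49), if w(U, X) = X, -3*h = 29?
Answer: 2156/39 ≈ 55.282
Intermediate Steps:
h = -29/3 (h = -⅓*29 = -29/3 ≈ -9.6667)
f(y, m) = (6 + y)*(y + y² + 3*m) (f(y, m) = ((y*y + 3*m) + y)*(6 + y) = ((y² + 3*m) + y)*(6 + y) = (y + y² + 3*m)*(6 + y) = (6 + y)*(y + y² + 3*m))
((h + f(1, -3))/(32 + 20))*(-49) = ((-29/3 + (1³ + 6*1 + 7*1² + 18*(-3) + 3*(-3)*1))/(32 + 20))*(-49) = ((-29/3 + (1 + 6 + 7*1 - 54 - 9))/52)*(-49) = ((-29/3 + (1 + 6 + 7 - 54 - 9))*(1/52))*(-49) = ((-29/3 - 49)*(1/52))*(-49) = -176/3*1/52*(-49) = -44/39*(-49) = 2156/39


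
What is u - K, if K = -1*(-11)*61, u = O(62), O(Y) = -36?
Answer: -707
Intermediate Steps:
u = -36
K = 671 (K = 11*61 = 671)
u - K = -36 - 1*671 = -36 - 671 = -707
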